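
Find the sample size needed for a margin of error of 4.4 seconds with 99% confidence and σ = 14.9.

n = (z*σ/E)² = (2.576×14.9/4.4)² = 76.1 → n = 77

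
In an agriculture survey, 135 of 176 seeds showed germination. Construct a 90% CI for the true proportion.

p̂ = 0.767. CI = p̂ ± z*√(p̂(1-p̂)/n) = (0.715, 0.819)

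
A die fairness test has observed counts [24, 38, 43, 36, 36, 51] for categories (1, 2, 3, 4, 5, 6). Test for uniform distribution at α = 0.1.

Expected = 38 each. χ² = Σ(O-E)²/E = 10.474. df = 5, critical value = 9.236. Reject H₀.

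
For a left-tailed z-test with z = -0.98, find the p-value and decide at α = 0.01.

p = P(Z < -0.98) = Φ(-0.98) ≈ 0.1635. Since p ≥ 0.01, fail to reject H₀ (not significant) at α = 0.01.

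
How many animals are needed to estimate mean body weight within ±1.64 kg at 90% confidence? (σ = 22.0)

n = (z*σ/E)² = (1.645×22.0/1.64)² = 487.0 → n = 487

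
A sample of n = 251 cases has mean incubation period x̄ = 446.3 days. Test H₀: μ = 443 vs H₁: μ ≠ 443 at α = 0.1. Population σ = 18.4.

z = (x̄ - μ₀)/(σ/√n) = (446.3 - 443)/(18.4/√251) = 2.841. Critical value: ±1.645. Since |2.841| > 1.645, Reject H₀.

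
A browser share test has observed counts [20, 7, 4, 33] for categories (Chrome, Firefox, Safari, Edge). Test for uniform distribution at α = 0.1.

Expected = 16 each. χ² = Σ(O-E)²/E = 33.125. df = 3, critical value = 6.251. Reject H₀.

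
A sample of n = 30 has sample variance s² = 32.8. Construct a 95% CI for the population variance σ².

df = 29. χ²_{0.025} = 45.722, χ²_{0.975} = 16.047. CI for σ² = ((n-1)s²/χ²_{α/2}, (n-1)s²/χ²_{1-α/2}) = (29·32.8/45.722, 29·32.8/16.047) = (20.8, 59.28)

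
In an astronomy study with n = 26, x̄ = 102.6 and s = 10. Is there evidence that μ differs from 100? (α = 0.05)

t = (x̄ - μ₀)/(s/√n) = (102.6 - 100)/(10/√26) = 1.326. df = 25, critical t = ±2.06. Fail to reject H₀.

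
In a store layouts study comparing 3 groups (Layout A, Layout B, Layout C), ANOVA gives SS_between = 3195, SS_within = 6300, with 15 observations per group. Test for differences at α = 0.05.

df_between = 2, df_within = 42. F = MS_between/MS_within = 1597.5/150.0 = 10.65. F_crit ≈ 3.22. Reject H₀. At least one mean differs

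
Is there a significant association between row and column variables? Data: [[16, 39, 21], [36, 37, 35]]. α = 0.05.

χ² = 5.857. df = 2, critical = 5.991. Fail to reject H₀. No evidence of dependence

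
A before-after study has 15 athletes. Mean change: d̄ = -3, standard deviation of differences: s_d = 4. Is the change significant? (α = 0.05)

t = d̄/(s_d/√n) = -3/(4/√15) = -2.905. df = 14, critical t = ±2.145. Reject H₀.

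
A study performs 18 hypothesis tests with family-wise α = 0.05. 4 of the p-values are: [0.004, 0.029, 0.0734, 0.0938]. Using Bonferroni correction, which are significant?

Bonferroni α = 0.05/18 = 0.00278. None of the given p-values are significant.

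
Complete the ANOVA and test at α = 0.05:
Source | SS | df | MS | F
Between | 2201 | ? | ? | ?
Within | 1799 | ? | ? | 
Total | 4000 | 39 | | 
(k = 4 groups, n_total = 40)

df_between = 3, df_within = 36. MS_between = 733.67, MS_within = 49.97. F = 14.681, F_crit ≈ 2.866. Reject H₀.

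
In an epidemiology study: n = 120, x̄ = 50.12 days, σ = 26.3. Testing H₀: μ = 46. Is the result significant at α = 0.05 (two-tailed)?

z = (50.12 - 46)/(26.3/√120) = 1.716. Since |z| ≤ 1.96, not significant at α = 0.05.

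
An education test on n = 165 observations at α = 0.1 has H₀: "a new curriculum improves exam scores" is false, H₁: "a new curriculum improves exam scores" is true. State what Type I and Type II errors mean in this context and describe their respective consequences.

Type I (false positive): concluding that a new curriculum improves exam scores when it is not — adopting a curriculum that gives no real benefit — disruption for nothing. Type II (false negative): failing to conclude that a new curriculum improves exam scores when it is — keeping the old curriculum when the new one would have helped students. Which is costlier depends on domain priorities and is a judgement call rather than a statistical fact.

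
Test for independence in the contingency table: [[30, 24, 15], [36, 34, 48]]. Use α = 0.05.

χ² = 7.211. df = 2, critical = 5.991. Reject H₀. Variables are dependent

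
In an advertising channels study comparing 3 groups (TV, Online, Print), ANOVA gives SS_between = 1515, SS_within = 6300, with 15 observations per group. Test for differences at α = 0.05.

df_between = 2, df_within = 42. F = MS_between/MS_within = 757.5/150.0 = 5.05. F_crit ≈ 3.22. Reject H₀. At least one mean differs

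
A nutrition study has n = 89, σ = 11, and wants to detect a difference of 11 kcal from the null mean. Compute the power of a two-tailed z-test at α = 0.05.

SE = σ/√n = 11/√89 = 1.166. Non-centrality λ = d/SE = 11/1.166 = 9.434. Power ≈ Φ(λ - z_{α/2}) = Φ(9.434 - 1.96) = Φ(7.474) = 1.0.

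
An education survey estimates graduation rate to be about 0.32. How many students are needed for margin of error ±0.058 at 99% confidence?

n = z²p(1-p)/E² = 2.576²×0.32×0.68/0.058² = 429.2 → n = 430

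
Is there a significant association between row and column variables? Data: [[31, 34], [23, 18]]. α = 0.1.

χ² = 0.711. df = 1, critical = 2.706. Fail to reject H₀. No evidence of dependence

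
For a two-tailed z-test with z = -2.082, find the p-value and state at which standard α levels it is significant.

p = 2·P(Z > |-2.082|) = 2·(1 - Φ(2.082)) ≈ 0.0373. Significant at α = 0.1; Significant at α = 0.05.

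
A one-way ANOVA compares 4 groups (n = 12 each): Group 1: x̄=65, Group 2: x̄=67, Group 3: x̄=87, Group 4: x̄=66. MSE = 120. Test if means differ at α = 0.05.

Grand mean = 71.25. SS_between = 3993.0, MS_between = 1331.0. F = 11.092, F_crit ≈ 2.816. Reject H₀.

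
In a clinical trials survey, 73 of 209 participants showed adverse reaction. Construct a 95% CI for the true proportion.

p̂ = 0.349. CI = p̂ ± z*√(p̂(1-p̂)/n) = (0.285, 0.414)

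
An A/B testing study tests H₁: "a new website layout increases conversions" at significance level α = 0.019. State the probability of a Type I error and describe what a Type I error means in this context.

P(Type I error) = α = 0.019. A Type I error is rejecting H₀ when H₀ is actually true (false positive) — here, concluding that a new website layout increases conversions when in fact this is not the case. Consequence: rolling out a layout that doesn't actually help — wasted engineering effort.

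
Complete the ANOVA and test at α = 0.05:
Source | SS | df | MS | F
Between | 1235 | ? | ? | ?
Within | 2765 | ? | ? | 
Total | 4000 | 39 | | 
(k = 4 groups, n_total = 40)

df_between = 3, df_within = 36. MS_between = 411.67, MS_within = 76.81. F = 5.36, F_crit ≈ 2.866. Reject H₀.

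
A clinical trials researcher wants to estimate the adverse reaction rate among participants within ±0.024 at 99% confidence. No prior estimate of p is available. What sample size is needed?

Conservative approach: use p = 0.5 (maximizes p(1-p) = 0.25). n = z²(0.25)/E² = 2.576²×0.25/0.024² = 2880.1 → n = 2881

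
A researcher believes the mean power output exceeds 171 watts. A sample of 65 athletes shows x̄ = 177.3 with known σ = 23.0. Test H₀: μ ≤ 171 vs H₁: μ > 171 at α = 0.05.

z = 2.208. Critical value: 1.645. Reject H₀.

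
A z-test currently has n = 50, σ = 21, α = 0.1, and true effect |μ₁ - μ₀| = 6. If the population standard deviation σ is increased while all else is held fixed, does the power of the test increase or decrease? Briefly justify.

Power decreases: a larger σ inflates the standard error σ/√n, pulling the sampling distribution under H₁ back toward the critical value.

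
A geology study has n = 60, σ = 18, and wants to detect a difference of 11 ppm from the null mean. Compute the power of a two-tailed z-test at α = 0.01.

SE = σ/√n = 18/√60 = 2.324. Non-centrality λ = d/SE = 11/2.324 = 4.734. Power ≈ Φ(λ - z_{α/2}) = Φ(4.734 - 2.576) = Φ(2.158) = 0.985.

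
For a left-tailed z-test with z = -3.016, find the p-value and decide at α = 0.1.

p = P(Z < -3.016) = Φ(-3.016) ≈ 0.0013. Since p < 0.1, reject H₀ (significant) at α = 0.1.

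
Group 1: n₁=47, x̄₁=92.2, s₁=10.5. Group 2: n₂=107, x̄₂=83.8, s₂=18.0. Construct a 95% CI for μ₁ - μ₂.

Difference = 8.4. SE = √(10.5²/47 + 18.0²/107) = 2.318. CI = (3.86, 12.94)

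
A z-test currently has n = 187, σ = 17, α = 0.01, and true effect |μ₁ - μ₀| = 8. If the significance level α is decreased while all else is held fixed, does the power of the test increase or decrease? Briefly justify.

Power decreases: a smaller α raises the critical value, so less of the H₁ sampling distribution falls in the rejection region.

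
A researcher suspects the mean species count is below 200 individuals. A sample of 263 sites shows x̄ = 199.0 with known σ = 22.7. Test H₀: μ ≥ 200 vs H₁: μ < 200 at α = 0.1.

z = -0.714. Critical value: -1.28. Fail to reject H₀.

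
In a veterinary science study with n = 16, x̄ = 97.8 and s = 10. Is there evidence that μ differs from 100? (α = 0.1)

t = (x̄ - μ₀)/(s/√n) = (97.8 - 100)/(10/√16) = -0.88. df = 15, critical t = ±1.753. Fail to reject H₀.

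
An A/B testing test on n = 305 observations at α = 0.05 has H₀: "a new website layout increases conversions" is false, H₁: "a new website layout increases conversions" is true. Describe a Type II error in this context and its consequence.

Type II error: failing to reject H₀ when it is false — concluding that a new website layout increases conversions is not supported when in fact it is. Consequence: discarding a layout that would have improved conversions — lost revenue.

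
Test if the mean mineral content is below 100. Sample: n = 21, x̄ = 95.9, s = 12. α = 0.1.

t = (95.9 - 100)/(12/√21) = -1.566, df = 20. Critical t = -1.325. Reject H₀.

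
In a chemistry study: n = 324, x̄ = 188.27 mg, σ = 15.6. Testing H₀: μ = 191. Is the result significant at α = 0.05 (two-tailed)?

z = (188.27 - 191)/(15.6/√324) = -3.15. Since |z| > 1.96, significant at α = 0.05.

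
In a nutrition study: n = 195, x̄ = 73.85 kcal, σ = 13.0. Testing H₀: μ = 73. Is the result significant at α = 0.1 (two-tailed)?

z = (73.85 - 73)/(13.0/√195) = 0.913. Since |z| ≤ 1.645, not significant at α = 0.1.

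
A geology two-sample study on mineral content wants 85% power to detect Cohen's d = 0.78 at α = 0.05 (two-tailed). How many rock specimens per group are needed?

z_{α/2} = 1.96, z_β = Φ⁻¹(0.85) = 1.036. For medium effect (d = 0.78): n per group = 2(z_{α/2} + z_β)²/d² = 2(1.96 + 1.036)²/0.78² = 29.5 → 30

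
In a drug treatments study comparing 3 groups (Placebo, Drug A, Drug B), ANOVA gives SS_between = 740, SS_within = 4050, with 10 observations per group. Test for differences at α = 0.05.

df_between = 2, df_within = 27. F = MS_between/MS_within = 370.0/150.0 = 2.467. F_crit ≈ 3.354. Fail to reject H₀.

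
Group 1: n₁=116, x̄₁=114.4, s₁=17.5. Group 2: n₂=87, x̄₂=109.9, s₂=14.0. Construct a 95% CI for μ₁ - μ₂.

Difference = 4.5. SE = √(17.5²/116 + 14.0²/87) = 2.212. CI = (0.16, 8.84)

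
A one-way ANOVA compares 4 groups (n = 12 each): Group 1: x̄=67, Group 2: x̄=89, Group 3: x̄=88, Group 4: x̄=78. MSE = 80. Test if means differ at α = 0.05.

Grand mean = 80.5. SS_between = 3804.0, MS_between = 1268.0. F = 15.85, F_crit ≈ 2.816. Reject H₀.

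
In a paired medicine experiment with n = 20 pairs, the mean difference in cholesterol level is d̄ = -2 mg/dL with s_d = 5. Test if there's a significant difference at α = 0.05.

t = d̄/(s_d/√n) = -2/(5/√20) = -1.789. df = 19, critical t = ±2.093. Fail to reject H₀.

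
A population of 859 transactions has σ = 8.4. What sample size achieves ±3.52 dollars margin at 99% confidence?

Without FPC: n₀ = (2.576×8.4/3.52)² = 37.789. With FPC: n = n₀N/(n₀+N-1) = 36.2 → n = 37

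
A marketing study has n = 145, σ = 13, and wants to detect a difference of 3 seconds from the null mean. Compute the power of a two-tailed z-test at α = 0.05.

SE = σ/√n = 13/√145 = 1.08. Non-centrality λ = d/SE = 3/1.08 = 2.779. Power ≈ Φ(λ - z_{α/2}) = Φ(2.779 - 1.96) = Φ(0.819) = 0.794.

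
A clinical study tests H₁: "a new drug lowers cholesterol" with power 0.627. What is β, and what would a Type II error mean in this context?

β = 1 - power = 1 - 0.627 = 0.373. A Type II error is failing to reject H₀ when H₀ is false (false negative) — here, failing to conclude that a new drug lowers cholesterol when in fact it is true. Consequence: shelving an effective drug — patients miss out on a treatment that would have helped.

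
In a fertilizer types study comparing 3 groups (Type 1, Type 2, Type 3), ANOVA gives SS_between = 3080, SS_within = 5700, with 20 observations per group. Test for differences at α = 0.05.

df_between = 2, df_within = 57. F = MS_between/MS_within = 1540.0/100.0 = 15.4. F_crit ≈ 3.159. Reject H₀. At least one mean differs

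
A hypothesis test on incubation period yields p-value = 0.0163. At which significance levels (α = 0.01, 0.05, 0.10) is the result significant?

p = 0.0163. Significant at: α = 0.05, 0.1.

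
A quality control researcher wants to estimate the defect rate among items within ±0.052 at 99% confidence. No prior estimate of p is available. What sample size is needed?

Conservative approach: use p = 0.5 (maximizes p(1-p) = 0.25). n = z²(0.25)/E² = 2.576²×0.25/0.052² = 613.5 → n = 614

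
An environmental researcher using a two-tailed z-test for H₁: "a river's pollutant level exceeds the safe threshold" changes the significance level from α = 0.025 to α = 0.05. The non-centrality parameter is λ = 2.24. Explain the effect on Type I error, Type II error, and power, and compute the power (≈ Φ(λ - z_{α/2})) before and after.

Increasing α from 0.025 to 0.05:
• Type I error rate increases (α is the Type I rate by definition).
• Critical value moves from z_{α/2} = 2.241 to 1.96, so power = Φ(λ - z_{α/2}) goes from Φ(2.24 - 2.241) = 0.5 to Φ(2.24 - 1.96) = 0.61.
• Type II error rate β = 1 - power therefore decreases (0.5 → 0.39).
Appropriate when false negatives are costly — here, allowing unsafe pollution to continue.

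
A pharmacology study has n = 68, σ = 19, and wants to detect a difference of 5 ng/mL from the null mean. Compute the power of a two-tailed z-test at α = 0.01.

SE = σ/√n = 19/√68 = 2.304. Non-centrality λ = d/SE = 5/2.304 = 2.17. Power ≈ Φ(λ - z_{α/2}) = Φ(2.17 - 2.576) = Φ(-0.406) = 0.342.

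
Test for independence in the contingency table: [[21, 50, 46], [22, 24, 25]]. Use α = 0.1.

χ² = 4.376. df = 2, critical = 4.605. Fail to reject H₀. No evidence of dependence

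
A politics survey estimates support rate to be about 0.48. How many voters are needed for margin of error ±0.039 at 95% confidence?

n = z²p(1-p)/E² = 1.96²×0.48×0.52/0.039² = 630.4 → n = 631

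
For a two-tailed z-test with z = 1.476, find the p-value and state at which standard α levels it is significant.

p = 2·P(Z > |1.476|) = 2·(1 - Φ(1.476)) ≈ 0.1399. Not significant at any standard level.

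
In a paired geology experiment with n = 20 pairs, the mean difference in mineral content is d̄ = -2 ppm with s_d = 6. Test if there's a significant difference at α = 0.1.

t = d̄/(s_d/√n) = -2/(6/√20) = -1.491. df = 19, critical t = ±1.729. Fail to reject H₀.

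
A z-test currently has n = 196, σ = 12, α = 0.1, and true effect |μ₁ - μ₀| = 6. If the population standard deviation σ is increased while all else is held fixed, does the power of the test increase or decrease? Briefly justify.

Power decreases: a larger σ inflates the standard error σ/√n, pulling the sampling distribution under H₁ back toward the critical value.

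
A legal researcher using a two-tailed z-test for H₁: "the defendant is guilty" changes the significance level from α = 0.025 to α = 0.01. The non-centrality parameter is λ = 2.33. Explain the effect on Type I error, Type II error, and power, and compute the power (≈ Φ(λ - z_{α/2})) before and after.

Decreasing α from 0.025 to 0.01:
• Type I error rate decreases (α is the Type I rate by definition).
• Critical value moves from z_{α/2} = 2.241 to 2.576, so power = Φ(λ - z_{α/2}) goes from Φ(2.33 - 2.241) = 0.535 to Φ(2.33 - 2.576) = 0.403.
• Type II error rate β = 1 - power therefore increases (0.465 → 0.597).
Appropriate when false positives are costly — here, convicting an innocent person.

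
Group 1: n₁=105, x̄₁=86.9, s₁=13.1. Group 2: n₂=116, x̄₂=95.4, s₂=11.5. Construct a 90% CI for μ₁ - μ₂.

Difference = -8.5. SE = √(13.1²/105 + 11.5²/116) = 1.666. CI = (-11.24, -5.76)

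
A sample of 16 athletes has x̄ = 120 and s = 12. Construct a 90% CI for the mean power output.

CI = x̄ ± t*(s/√n) = 120 ± 1.753(12/√16) = (114.74, 125.26)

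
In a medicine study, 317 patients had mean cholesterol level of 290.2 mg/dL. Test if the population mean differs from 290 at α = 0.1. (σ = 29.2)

z = (x̄ - μ₀)/(σ/√n) = (290.2 - 290)/(29.2/√317) = 0.122. Critical value: ±1.645. Since |0.122| ≤ 1.645, Fail to reject H₀.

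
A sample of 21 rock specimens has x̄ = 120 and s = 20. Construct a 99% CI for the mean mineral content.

CI = x̄ ± t*(s/√n) = 120 ± 2.845(20/√21) = (107.58, 132.42)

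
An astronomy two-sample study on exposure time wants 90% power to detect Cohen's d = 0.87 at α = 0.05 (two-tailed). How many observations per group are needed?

z_{α/2} = 1.96, z_β = Φ⁻¹(0.9) = 1.282. For large effect (d = 0.87): n per group = 2(z_{α/2} + z_β)²/d² = 2(1.96 + 1.282)²/0.87² = 27.8 → 28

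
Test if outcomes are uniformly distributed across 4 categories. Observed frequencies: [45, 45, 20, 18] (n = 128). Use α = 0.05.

Expected = 32 each. χ² = Σ(O-E)²/E = 21.188. df = 3, critical value = 7.815. Reject H₀.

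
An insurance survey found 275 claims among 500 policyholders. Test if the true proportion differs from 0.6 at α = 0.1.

p̂ = 0.55, p₀ = 0.6. z = (p̂ - p₀)/√(p₀(1-p₀)/n) = -2.282. Critical: ±1.645. Reject H₀.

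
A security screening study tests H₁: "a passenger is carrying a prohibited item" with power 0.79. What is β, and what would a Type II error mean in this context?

β = 1 - power = 1 - 0.79 = 0.21. A Type II error is failing to reject H₀ when H₀ is false (false negative) — here, failing to conclude that a passenger is carrying a prohibited item when in fact it is true. Consequence: letting a prohibited item through — security breach.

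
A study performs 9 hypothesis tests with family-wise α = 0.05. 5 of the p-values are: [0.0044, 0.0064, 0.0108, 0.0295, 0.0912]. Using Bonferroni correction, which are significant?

Bonferroni α = 0.05/9 = 0.00556. Significant p-values: [0.0044]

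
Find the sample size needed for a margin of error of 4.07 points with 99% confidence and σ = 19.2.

n = (z*σ/E)² = (2.576×19.2/4.07)² = 147.7 → n = 148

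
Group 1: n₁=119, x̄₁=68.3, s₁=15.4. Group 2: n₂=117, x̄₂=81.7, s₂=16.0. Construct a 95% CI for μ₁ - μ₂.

Difference = -13.4. SE = √(15.4²/119 + 16.0²/117) = 2.045. CI = (-17.41, -9.39)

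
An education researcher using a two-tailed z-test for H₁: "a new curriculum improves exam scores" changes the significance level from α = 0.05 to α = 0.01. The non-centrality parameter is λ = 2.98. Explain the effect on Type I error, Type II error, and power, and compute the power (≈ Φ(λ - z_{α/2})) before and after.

Decreasing α from 0.05 to 0.01:
• Type I error rate decreases (α is the Type I rate by definition).
• Critical value moves from z_{α/2} = 1.96 to 2.576, so power = Φ(λ - z_{α/2}) goes from Φ(2.98 - 1.96) = 0.846 to Φ(2.98 - 2.576) = 0.657.
• Type II error rate β = 1 - power therefore increases (0.154 → 0.343).
Appropriate when false positives are costly — here, adopting a curriculum that gives no real benefit — disruption for nothing.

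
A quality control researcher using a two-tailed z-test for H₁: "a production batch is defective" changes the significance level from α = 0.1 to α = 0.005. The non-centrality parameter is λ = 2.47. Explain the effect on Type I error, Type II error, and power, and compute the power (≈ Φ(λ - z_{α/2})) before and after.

Decreasing α from 0.1 to 0.005:
• Type I error rate decreases (α is the Type I rate by definition).
• Critical value moves from z_{α/2} = 1.645 to 2.807, so power = Φ(λ - z_{α/2}) goes from Φ(2.47 - 1.645) = 0.795 to Φ(2.47 - 2.807) = 0.368.
• Type II error rate β = 1 - power therefore increases (0.205 → 0.632).
Appropriate when false positives are costly — here, scrapping a good batch — wasted material and cost for no reason.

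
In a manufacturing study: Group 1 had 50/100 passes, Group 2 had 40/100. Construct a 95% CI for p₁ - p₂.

p̂₁ = 0.5, p̂₂ = 0.4. Difference = 0.1. CI = (-0.037, 0.237)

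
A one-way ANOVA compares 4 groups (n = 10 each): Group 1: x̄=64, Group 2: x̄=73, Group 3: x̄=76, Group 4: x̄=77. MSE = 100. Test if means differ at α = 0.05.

Grand mean = 72.5. SS_between = 1050.0, MS_between = 350.0. F = 3.5, F_crit ≈ 2.866. Reject H₀.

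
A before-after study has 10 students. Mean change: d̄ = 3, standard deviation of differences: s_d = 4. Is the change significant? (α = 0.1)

t = d̄/(s_d/√n) = 3/(4/√10) = 2.372. df = 9, critical t = ±1.833. Reject H₀.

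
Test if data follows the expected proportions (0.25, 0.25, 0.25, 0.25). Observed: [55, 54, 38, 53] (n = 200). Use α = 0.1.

Expected: [50.0, 50.0, 50.0, 50.0]. χ² = 3.88. df = 3, critical = 6.251. Fail to reject H₀.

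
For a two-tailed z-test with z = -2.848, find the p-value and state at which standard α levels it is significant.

p = 2·P(Z > |-2.848|) = 2·(1 - Φ(2.848)) ≈ 0.0044. Significant at α = 0.1; Significant at α = 0.05; Significant at α = 0.01.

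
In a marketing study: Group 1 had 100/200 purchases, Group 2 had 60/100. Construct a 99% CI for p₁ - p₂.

p̂₁ = 0.5, p̂₂ = 0.6. Difference = -0.1. CI = (-0.256, 0.056)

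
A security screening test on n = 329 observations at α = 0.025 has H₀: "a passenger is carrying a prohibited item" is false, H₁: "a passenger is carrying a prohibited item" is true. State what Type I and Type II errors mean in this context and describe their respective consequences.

Type I (false positive): concluding that a passenger is carrying a prohibited item when it is not — detaining an innocent passenger — delay and inconvenience. Type II (false negative): failing to conclude that a passenger is carrying a prohibited item when it is — letting a prohibited item through — security breach. Which is costlier depends on domain priorities and is a judgement call rather than a statistical fact.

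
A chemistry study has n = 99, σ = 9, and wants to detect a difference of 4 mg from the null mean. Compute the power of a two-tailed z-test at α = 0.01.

SE = σ/√n = 9/√99 = 0.905. Non-centrality λ = d/SE = 4/0.905 = 4.422. Power ≈ Φ(λ - z_{α/2}) = Φ(4.422 - 2.576) = Φ(1.846) = 0.968.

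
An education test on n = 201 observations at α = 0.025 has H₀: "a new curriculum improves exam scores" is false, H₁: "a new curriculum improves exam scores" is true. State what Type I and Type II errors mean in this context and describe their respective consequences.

Type I (false positive): concluding that a new curriculum improves exam scores when it is not — adopting a curriculum that gives no real benefit — disruption for nothing. Type II (false negative): failing to conclude that a new curriculum improves exam scores when it is — keeping the old curriculum when the new one would have helped students. Which is costlier depends on domain priorities and is a judgement call rather than a statistical fact.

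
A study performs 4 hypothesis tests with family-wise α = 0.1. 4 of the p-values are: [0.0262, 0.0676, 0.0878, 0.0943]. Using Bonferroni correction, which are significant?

Bonferroni α = 0.1/4 = 0.025. None of the given p-values are significant.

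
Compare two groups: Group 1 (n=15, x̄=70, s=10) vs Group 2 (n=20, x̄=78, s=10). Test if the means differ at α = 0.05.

Pooled sp = 10.0. t = -2.342, df = 33. Critical t = ±2.035. Reject H₀.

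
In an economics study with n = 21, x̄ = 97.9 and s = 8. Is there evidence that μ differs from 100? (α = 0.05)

t = (x̄ - μ₀)/(s/√n) = (97.9 - 100)/(8/√21) = -1.203. df = 20, critical t = ±2.086. Fail to reject H₀.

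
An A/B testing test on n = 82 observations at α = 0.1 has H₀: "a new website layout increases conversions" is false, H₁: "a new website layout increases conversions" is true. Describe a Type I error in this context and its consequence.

Type I error: rejecting H₀ when it is true — concluding that a new website layout increases conversions when in fact it is not. Consequence: rolling out a layout that doesn't actually help — wasted engineering effort.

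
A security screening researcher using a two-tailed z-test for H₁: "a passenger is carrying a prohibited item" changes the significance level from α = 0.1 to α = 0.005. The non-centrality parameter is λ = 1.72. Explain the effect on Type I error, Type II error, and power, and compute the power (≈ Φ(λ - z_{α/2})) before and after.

Decreasing α from 0.1 to 0.005:
• Type I error rate decreases (α is the Type I rate by definition).
• Critical value moves from z_{α/2} = 1.645 to 2.807, so power = Φ(λ - z_{α/2}) goes from Φ(1.72 - 1.645) = 0.53 to Φ(1.72 - 2.807) = 0.139.
• Type II error rate β = 1 - power therefore increases (0.47 → 0.861).
Appropriate when false positives are costly — here, detaining an innocent passenger — delay and inconvenience.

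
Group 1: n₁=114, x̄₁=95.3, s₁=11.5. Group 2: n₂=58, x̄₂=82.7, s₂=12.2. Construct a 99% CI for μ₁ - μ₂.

Difference = 12.6. SE = √(11.5²/114 + 12.2²/58) = 1.93. CI = (7.63, 17.57)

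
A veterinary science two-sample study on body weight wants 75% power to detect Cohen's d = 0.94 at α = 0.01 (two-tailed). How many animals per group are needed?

z_{α/2} = 2.576, z_β = Φ⁻¹(0.75) = 0.674. For large effect (d = 0.94): n per group = 2(z_{α/2} + z_β)²/d² = 2(2.576 + 0.674)²/0.94² = 23.9 → 24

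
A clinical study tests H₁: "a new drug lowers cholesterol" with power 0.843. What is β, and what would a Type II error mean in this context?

β = 1 - power = 1 - 0.843 = 0.157. A Type II error is failing to reject H₀ when H₀ is false (false negative) — here, failing to conclude that a new drug lowers cholesterol when in fact it is true. Consequence: shelving an effective drug — patients miss out on a treatment that would have helped.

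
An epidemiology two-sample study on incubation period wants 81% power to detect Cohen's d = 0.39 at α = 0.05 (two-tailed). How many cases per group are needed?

z_{α/2} = 1.96, z_β = Φ⁻¹(0.81) = 0.878. For small effect (d = 0.39): n per group = 2(z_{α/2} + z_β)²/d² = 2(1.96 + 0.878)²/0.39² = 105.9 → 106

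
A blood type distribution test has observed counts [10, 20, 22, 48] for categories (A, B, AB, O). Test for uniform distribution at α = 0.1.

Expected = 25 each. χ² = Σ(O-E)²/E = 31.52. df = 3, critical value = 6.251. Reject H₀.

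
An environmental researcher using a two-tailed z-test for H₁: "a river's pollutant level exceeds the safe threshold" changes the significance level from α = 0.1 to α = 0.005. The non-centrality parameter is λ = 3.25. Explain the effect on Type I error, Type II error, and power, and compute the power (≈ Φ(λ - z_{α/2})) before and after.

Decreasing α from 0.1 to 0.005:
• Type I error rate decreases (α is the Type I rate by definition).
• Critical value moves from z_{α/2} = 1.645 to 2.807, so power = Φ(λ - z_{α/2}) goes from Φ(3.25 - 1.645) = 0.946 to Φ(3.25 - 2.807) = 0.671.
• Type II error rate β = 1 - power therefore increases (0.054 → 0.329).
Appropriate when false positives are costly — here, shutting down a compliant factory unnecessarily.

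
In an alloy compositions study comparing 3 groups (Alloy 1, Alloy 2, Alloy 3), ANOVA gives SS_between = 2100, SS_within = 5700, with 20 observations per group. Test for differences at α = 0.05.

df_between = 2, df_within = 57. F = MS_between/MS_within = 1050.0/100.0 = 10.5. F_crit ≈ 3.159. Reject H₀. At least one mean differs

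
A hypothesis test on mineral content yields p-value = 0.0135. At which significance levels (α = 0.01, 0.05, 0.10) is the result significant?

p = 0.0135. Significant at: α = 0.05, 0.1.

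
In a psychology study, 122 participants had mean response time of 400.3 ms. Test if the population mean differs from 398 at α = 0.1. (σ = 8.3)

z = (x̄ - μ₀)/(σ/√n) = (400.3 - 398)/(8.3/√122) = 3.061. Critical value: ±1.645. Since |3.061| > 1.645, Reject H₀.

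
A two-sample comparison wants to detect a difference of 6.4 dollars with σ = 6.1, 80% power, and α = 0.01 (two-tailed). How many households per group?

n per group = 2(z_α/2 + z_β)²σ²/d² = 2×(2.576 + 0.84)²×6.1²/6.4² = 21.2 → n = 22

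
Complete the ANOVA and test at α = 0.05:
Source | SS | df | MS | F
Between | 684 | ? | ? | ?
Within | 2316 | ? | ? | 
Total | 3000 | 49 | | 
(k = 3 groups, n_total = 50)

df_between = 2, df_within = 47. MS_between = 342.0, MS_within = 49.28. F = 6.94, F_crit ≈ 3.195. Reject H₀.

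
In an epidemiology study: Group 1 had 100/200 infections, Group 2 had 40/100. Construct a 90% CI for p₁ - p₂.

p̂₁ = 0.5, p̂₂ = 0.4. Difference = 0.1. CI = (0.001, 0.199)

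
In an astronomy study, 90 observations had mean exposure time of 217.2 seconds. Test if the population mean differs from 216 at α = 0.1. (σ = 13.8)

z = (x̄ - μ₀)/(σ/√n) = (217.2 - 216)/(13.8/√90) = 0.825. Critical value: ±1.645. Since |0.825| ≤ 1.645, Fail to reject H₀.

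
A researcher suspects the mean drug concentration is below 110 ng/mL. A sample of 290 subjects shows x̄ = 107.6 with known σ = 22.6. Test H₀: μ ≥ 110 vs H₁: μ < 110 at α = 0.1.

z = -1.808. Critical value: -1.28. Reject H₀.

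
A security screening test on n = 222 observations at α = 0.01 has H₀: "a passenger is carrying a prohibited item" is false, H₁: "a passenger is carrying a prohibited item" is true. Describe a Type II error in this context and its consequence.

Type II error: failing to reject H₀ when it is false — concluding that a passenger is carrying a prohibited item is not supported when in fact it is. Consequence: letting a prohibited item through — security breach.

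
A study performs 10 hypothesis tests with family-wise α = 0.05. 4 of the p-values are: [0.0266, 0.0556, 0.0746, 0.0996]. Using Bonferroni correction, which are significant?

Bonferroni α = 0.05/10 = 0.005. None of the given p-values are significant.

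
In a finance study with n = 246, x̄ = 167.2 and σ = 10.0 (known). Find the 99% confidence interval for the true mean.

CI = x̄ ± z*(σ/√n) = 167.2 ± 2.576(10.0/√246) = 167.2 ± 1.64 = (165.56, 168.84)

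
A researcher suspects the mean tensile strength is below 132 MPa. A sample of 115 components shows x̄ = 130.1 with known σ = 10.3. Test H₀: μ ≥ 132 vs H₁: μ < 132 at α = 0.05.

z = -1.978. Critical value: -1.645. Reject H₀.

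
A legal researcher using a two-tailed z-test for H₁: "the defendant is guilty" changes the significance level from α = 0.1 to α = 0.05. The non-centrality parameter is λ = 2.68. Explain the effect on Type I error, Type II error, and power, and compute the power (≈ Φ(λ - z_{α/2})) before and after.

Decreasing α from 0.1 to 0.05:
• Type I error rate decreases (α is the Type I rate by definition).
• Critical value moves from z_{α/2} = 1.645 to 1.96, so power = Φ(λ - z_{α/2}) goes from Φ(2.68 - 1.645) = 0.85 to Φ(2.68 - 1.96) = 0.764.
• Type II error rate β = 1 - power therefore increases (0.15 → 0.236).
Appropriate when false positives are costly — here, convicting an innocent person.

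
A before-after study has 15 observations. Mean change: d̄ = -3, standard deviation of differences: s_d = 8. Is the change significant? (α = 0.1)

t = d̄/(s_d/√n) = -3/(8/√15) = -1.452. df = 14, critical t = ±1.761. Fail to reject H₀.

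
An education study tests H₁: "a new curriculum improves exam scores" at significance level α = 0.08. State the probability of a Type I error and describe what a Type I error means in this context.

P(Type I error) = α = 0.08. A Type I error is rejecting H₀ when H₀ is actually true (false positive) — here, concluding that a new curriculum improves exam scores when in fact this is not the case. Consequence: adopting a curriculum that gives no real benefit — disruption for nothing.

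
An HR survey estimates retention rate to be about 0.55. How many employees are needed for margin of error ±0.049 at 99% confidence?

n = z²p(1-p)/E² = 2.576²×0.55×0.45/0.049² = 684.03 → n = 685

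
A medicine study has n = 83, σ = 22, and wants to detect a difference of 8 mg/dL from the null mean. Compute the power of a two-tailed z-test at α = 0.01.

SE = σ/√n = 22/√83 = 2.415. Non-centrality λ = d/SE = 8/2.415 = 3.313. Power ≈ Φ(λ - z_{α/2}) = Φ(3.313 - 2.576) = Φ(0.737) = 0.769.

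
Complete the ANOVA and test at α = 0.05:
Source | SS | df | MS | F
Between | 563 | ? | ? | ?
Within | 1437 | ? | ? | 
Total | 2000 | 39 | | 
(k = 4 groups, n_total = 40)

df_between = 3, df_within = 36. MS_between = 187.67, MS_within = 39.92. F = 4.701, F_crit ≈ 2.866. Reject H₀.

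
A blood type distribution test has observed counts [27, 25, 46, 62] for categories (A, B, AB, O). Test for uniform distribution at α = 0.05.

Expected = 40 each. χ² = Σ(O-E)²/E = 22.85. df = 3, critical value = 7.815. Reject H₀.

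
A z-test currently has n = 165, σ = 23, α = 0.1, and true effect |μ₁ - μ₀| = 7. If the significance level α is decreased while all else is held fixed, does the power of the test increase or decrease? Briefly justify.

Power decreases: a smaller α raises the critical value, so less of the H₁ sampling distribution falls in the rejection region.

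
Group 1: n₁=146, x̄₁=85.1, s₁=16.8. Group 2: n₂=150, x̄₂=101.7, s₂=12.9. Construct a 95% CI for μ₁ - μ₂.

Difference = -16.6. SE = √(16.8²/146 + 12.9²/150) = 1.744. CI = (-20.02, -13.18)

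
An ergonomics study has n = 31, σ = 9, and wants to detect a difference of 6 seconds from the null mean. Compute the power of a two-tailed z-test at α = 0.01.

SE = σ/√n = 9/√31 = 1.616. Non-centrality λ = d/SE = 6/1.616 = 3.712. Power ≈ Φ(λ - z_{α/2}) = Φ(3.712 - 2.576) = Φ(1.136) = 0.872.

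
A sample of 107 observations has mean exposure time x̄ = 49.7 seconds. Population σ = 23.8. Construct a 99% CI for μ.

CI = x̄ ± z*(σ/√n) = 49.7 ± 2.576(23.8/√107) = 49.7 ± 5.93 = (43.77, 55.63)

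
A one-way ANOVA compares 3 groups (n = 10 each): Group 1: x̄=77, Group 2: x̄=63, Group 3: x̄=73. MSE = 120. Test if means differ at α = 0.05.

Grand mean = 71.0. SS_between = 1040.0, MS_between = 520.0. F = 4.333, F_crit ≈ 3.354. Reject H₀.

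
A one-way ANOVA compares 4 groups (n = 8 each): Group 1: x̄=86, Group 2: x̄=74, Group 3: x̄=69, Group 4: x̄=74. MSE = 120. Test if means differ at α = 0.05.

Grand mean = 75.75. SS_between = 1254.0, MS_between = 418.0. F = 3.483, F_crit ≈ 2.947. Reject H₀.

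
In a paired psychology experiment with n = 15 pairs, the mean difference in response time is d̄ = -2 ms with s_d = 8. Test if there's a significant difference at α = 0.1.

t = d̄/(s_d/√n) = -2/(8/√15) = -0.968. df = 14, critical t = ±1.761. Fail to reject H₀.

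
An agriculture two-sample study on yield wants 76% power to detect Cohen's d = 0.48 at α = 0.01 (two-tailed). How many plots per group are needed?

z_{α/2} = 2.576, z_β = Φ⁻¹(0.76) = 0.706. For small effect (d = 0.48): n per group = 2(z_{α/2} + z_β)²/d² = 2(2.576 + 0.706)²/0.48² = 93.5 → 94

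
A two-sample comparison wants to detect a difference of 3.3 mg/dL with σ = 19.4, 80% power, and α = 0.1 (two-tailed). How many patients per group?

n per group = 2(z_α/2 + z_β)²σ²/d² = 2×(1.645 + 0.84)²×19.4²/3.3² = 426.8 → n = 427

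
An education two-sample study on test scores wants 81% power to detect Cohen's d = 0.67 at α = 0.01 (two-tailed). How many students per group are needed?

z_{α/2} = 2.576, z_β = Φ⁻¹(0.81) = 0.878. For medium effect (d = 0.67): n per group = 2(z_{α/2} + z_β)²/d² = 2(2.576 + 0.878)²/0.67² = 53.2 → 54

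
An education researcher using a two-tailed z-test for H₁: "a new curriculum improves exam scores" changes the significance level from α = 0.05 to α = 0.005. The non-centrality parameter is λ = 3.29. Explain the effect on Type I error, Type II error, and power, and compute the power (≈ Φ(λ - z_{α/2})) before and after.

Decreasing α from 0.05 to 0.005:
• Type I error rate decreases (α is the Type I rate by definition).
• Critical value moves from z_{α/2} = 1.96 to 2.807, so power = Φ(λ - z_{α/2}) goes from Φ(3.29 - 1.96) = 0.908 to Φ(3.29 - 2.807) = 0.685.
• Type II error rate β = 1 - power therefore increases (0.092 → 0.315).
Appropriate when false positives are costly — here, adopting a curriculum that gives no real benefit — disruption for nothing.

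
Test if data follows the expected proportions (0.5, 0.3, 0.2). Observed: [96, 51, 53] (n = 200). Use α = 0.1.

Expected: [100.0, 60.0, 40.0]. χ² = 5.735. df = 2, critical = 4.605. Reject H₀.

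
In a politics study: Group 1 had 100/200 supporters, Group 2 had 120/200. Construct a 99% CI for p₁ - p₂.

p̂₁ = 0.5, p̂₂ = 0.6. Difference = -0.1. CI = (-0.228, 0.028)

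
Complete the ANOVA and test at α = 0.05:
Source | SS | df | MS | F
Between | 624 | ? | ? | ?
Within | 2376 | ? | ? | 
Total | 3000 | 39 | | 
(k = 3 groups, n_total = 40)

df_between = 2, df_within = 37. MS_between = 312.0, MS_within = 64.22. F = 4.859, F_crit ≈ 3.252. Reject H₀.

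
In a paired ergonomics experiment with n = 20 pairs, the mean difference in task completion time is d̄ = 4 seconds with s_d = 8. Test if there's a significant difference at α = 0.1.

t = d̄/(s_d/√n) = 4/(8/√20) = 2.236. df = 19, critical t = ±1.729. Reject H₀.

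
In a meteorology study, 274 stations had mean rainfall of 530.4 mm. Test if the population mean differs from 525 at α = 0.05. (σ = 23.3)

z = (x̄ - μ₀)/(σ/√n) = (530.4 - 525)/(23.3/√274) = 3.836. Critical value: ±1.96. Since |3.836| > 1.96, Reject H₀.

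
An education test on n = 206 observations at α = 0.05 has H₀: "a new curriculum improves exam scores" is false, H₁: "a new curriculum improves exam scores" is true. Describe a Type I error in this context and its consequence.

Type I error: rejecting H₀ when it is true — concluding that a new curriculum improves exam scores when in fact it is not. Consequence: adopting a curriculum that gives no real benefit — disruption for nothing.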